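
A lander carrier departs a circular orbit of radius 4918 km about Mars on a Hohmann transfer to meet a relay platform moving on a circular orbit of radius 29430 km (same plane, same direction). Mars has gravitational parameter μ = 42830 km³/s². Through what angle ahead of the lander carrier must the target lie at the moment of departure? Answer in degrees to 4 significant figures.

φ = 99.76°

Semi-major axis of the transfer orbit: a_t = (4918 + 29430)/2 = 17174 km.
The half-period of the transfer ellipse is t = π√(a_t³/μ) = 34165 s.
The target's mean motion on its circular orbit is ω₂ = √(μ/r₂³) = 4.0991×10^-5 rad/s.
Angle swept by the target during transfer: ω₂·t = 1.4005 rad = 80.24°.
The lander carrier traverses 180° on the transfer ellipse, so the target must lead by 180° − 80.24° = 99.76°.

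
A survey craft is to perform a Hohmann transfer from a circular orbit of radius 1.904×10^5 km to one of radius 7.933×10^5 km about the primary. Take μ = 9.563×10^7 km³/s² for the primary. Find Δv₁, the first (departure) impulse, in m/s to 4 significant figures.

Δv₁ = 6051 m/s

Transfer-ellipse semi-major axis a_t = (r₁ + r₂)/2 = (1.904×10^5 + 7.933×10^5)/2 = 4.9185×10^5 km.
On the circular orbit at r = 1.904×10^5 km, v_c = √(μ/r) = 22.411 km/s.
Transfer-orbit speed at the same r (vis-viva, a = a_t): v_t = √[μ(2/r − 1/a_t)] = 28.462 km/s.
Δv₁ = |v_t − v_c| = |28.462 − 22.411| = 6.051 km/s.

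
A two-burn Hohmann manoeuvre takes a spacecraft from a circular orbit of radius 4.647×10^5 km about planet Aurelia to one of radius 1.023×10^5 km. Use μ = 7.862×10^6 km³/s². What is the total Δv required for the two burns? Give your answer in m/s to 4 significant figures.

Δv = 4100 m/s

Transfer-ellipse semi-major axis a_t = (r₁ + r₂)/2 = (4.647×10^5 + 1.023×10^5)/2 = 2.835×10^5 km.
At r₁ the circular-orbit speed is v₁ = √(μ/r₁) = 4.1132 km/s.
On the transfer ellipse at r₁, vis-viva equation gives v_a = √[μ(2/r₁ − 1/a_t)] = 2.4708 km/s.
First burn Δv₁ = |v_a − v₁| = 1.6424 km/s.
At r₂, v₂ = √(μ/r₂) = 8.766550 km/s.
Transfer-orbit speed at r₂: v_p = √[μ(2/r₂ − 1/a_t)] = 11.22376 km/s.
Second burn Δv₂ = |v₂ − v_p| = 2.4572 km/s.
Total Δv = Δv₁ + Δv₂ = 4.100 km/s.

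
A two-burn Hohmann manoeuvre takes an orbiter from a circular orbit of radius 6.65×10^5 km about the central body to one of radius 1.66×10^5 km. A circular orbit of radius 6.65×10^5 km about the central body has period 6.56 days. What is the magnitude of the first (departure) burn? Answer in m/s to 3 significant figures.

Δv₁ = 2710 m/s

From Kepler's third law T² = 4π²r³/μ at r = 6.65×10^5 km, T = 6.56 days = 6.56 × 86400 s = 5.66784×10^5 s: μ = 4π²r³/T² = 3.61401×10^7 km³/s².
The Hohmann ellipse has a_t = (r₁ + r₂)/2 = 4.155×10^5 km.
Circular speed at r = 6.650×10^5 km: v_c = √(μ/r) = 7.372 km/s.
Transfer-orbit speed at the same r (vis-viva, a = a_t): v_t = √[μ(2/r − 1/a_t)] = 4.660 km/s.
Δv₁ = |v_t − v_c| = |4.660 − 7.372| = 2.712 km/s.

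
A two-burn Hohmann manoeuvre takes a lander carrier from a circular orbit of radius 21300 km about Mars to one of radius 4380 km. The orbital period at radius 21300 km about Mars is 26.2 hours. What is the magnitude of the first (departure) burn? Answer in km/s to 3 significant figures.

From Kepler's third law T² = 4π²r³/μ at r = 21300 km, T = 26.2 hours = 26.2 × 3600 s = 94320 s: μ = 4π²r³/T² = 42883.6 km³/s².
The Hohmann ellipse has a_t = (r₁ + r₂)/2 = 12840 km.
On the circular orbit at r = 21300 km, v_c = √(μ/r) = 1.4189 km/s.
Vis-viva on the transfer ellipse at r = 21300 km gives v_t = √[μ(2/r − 1/a_t)] = 0.82872 km/s.
Δv₁ = |v_t − v_c| = |0.82872 − 1.4189| = 0.5902 km/s.

Δv₁ = 0.590 km/s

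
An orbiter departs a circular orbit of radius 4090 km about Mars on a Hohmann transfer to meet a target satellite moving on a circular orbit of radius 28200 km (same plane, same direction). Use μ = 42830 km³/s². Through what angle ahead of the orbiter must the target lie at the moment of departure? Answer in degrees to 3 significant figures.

φ = 102°

Transfer-ellipse semi-major axis a_t = (r₁ + r₂)/2 = (4090 + 28200)/2 = 16145 km.
The half-period of the transfer ellipse is t = π√(a_t³/μ) = 31140 s.
The target's mean motion on its circular orbit is ω₂ = √(μ/r₂³) = 4.370×10^-5 rad/s.
Angle swept by the target during transfer: ω₂·t = 1.361 rad = 77.98°.
The orbiter traverses 180° on the transfer ellipse, so the target must lead by 180° − 77.98° = 102°.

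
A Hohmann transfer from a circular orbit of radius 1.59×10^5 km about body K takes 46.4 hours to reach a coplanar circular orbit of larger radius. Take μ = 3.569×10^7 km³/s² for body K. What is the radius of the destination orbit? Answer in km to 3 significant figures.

Transfer time t = 46.4 hours = 1.6704×10^5 s, and t = π√(a_t³/μ).
So a_t = (μ t²/π²)^(1/3) = (3.569×10^7 × (1.6704×10^5)² / π²)^(1/3) = 4.6555×10^5 km.
Since a_t = (r₁ + r₂)/2, r₂ = 2a_t − r₁ = 2×4.6555×10^5 − 1.590×10^5 = 7.721×10^5 km.

r₂ = 7.72×10^5 km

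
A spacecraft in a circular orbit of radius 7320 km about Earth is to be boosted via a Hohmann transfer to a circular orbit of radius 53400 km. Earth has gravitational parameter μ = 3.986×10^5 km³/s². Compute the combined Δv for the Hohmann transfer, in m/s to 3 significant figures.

Δv = 3800 m/s

Semi-major axis of the transfer orbit: a_t = (7320 + 53400)/2 = 30360 km.
Circular speed at r₁: v₁ = √(μ/r₁) = √(3.986×10^5/7320) = 7.3793 km/s.
On the transfer ellipse at r₁, v² = μ(2/r − 1/a) gives v_p = √[μ(2/r₁ − 1/a_t)] = 9.7866 km/s.
First burn Δv₁ = |v_p − v₁| = 2.407 km/s.
At r₂, v₂ = √(μ/r₂) = 2.7321 km/s.
Transfer-orbit speed at r₂: v_a = √[μ(2/r₂ − 1/a_t)] = 1.3415 km/s.
Second burn Δv₂ = |v₂ − v_a| = 1.391 km/s.
Δv = Δv₁ + Δv₂ = 2.407 + 1.391 = 3.798 km/s.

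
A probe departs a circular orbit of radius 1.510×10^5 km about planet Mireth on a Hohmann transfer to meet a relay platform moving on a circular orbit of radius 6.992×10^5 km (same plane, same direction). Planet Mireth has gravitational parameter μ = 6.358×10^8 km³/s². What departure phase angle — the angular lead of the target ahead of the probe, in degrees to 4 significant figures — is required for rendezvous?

Semi-major axis of the transfer orbit: a_t = (1.510×10^5 + 6.992×10^5)/2 = 4.251×10^5 km.
Transfer time t = π√(a_t³/μ) = 34530 s.
Target angular speed ω₂ = √(μ/r₂³) = 4.313×10^-5 rad/s.
Angle swept by the target during transfer: ω₂·t = 1.4893 rad = 85.33°.
Arrival is 180° from departure on the ellipse, so φ = 180° − 85.33° = 94.67°.

φ = 94.67°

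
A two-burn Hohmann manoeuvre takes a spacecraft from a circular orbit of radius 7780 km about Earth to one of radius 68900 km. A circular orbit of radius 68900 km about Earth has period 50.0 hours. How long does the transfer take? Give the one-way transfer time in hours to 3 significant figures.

From Kepler's third law T² = 4π²r³/μ at r = 68900 km, T = 50.0 hours = 50.0 × 3600 s = 1.800×10^5 s: μ = 4π²r³/T² = 3.98540×10^5 km³/s².
Semi-major axis of the transfer orbit: a_t = (7780 + 68900)/2 = 38340 km.
Transfer time t = π√(a_t³/μ) = π√((38340)³ / 3.98540×10^5) = 37360 s.
Converting: 37360 s ÷ 3600 s/hour = 10.4 hours.

t = 10.4 hours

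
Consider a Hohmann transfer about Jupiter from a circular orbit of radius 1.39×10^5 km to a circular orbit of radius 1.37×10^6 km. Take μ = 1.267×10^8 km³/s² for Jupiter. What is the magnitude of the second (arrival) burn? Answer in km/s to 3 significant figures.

Δv₂ = 5.49 km/s

Semi-major axis of the transfer orbit: a_t = (1.390×10^5 + 1.370×10^6)/2 = 7.545×10^5 km.
On the circular orbit at r = 1.370×10^6 km, v_c = √(μ/r) = 9.617 km/s.
Transfer-orbit speed at the same r (vis-viva, a = a_t): v_t = √[μ(2/r − 1/a_t)] = 4.128 km/s.
Δv₂ = |v_t − v_c| = |4.128 − 9.617| = 5.489 km/s.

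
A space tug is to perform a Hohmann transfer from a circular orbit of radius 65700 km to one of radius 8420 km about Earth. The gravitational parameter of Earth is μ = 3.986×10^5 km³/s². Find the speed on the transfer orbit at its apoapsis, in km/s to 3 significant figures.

Transfer-ellipse semi-major axis a_t = (r₁ + r₂)/2 = (65700 + 8420)/2 = 37060 km.
The apoapsis of the transfer ellipse is at r = 65700 km.
Applying v² = μ(2/r − 1/a_t): v = 1.174 km/s.

v = 1.17 km/s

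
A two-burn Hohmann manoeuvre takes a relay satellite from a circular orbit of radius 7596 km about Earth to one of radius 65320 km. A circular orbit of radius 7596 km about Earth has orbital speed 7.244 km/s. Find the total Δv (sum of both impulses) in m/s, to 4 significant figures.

From the circular-orbit relation v² = μ/r at r = 7596 km: μ = v²r = (7.244)² × 7596 = 3.98604×10^5 km³/s².
The Hohmann ellipse has a_t = (r₁ + r₂)/2 = 36458 km.
Circular speed at r₁: v₁ = √(μ/r₁) = √(3.98604×10^5/7596) = 7.244 km/s.
On the transfer ellipse at r₁, v² = μ(2/r − 1/a) gives v_p = √[μ(2/r₁ − 1/a_t)] = 9.696 km/s.
First burn Δv₁ = |v_p − v₁| = 2.452 km/s.
Circular speed at r₂: v₂ = √(μ/r₂) = 2.4703 km/s.
Transfer-orbit speed at r₂: v_a = √[μ(2/r₂ − 1/a_t)] = 1.1276 km/s.
Second burn Δv₂ = |v₂ − v_a| = 1.343 km/s.
Δv = Δv₁ + Δv₂ = 2.452 + 1.343 = 3.795 km/s.

Δv = 3795 m/s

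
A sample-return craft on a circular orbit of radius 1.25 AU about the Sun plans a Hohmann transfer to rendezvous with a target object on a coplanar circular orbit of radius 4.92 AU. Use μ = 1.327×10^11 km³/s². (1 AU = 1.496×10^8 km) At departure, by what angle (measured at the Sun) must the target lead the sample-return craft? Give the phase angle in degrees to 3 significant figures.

φ = 90.6°

In km: r₁ = 1.25 × 1.496×10^8 = 1.870×10^8 km; r₂ = 4.92 × 1.496×10^8 = 7.36032×10^8 km.
Transfer-ellipse semi-major axis a_t = (r₁ + r₂)/2 = (1.870×10^8 + 7.36032×10^8)/2 = 4.61516×10^8 km.
Transfer time t = π√(a_t³/μ) = 8.55056×10^7 s.
Target angular speed ω₂ = √(μ/r₂³) = 1.82428×10^-8 rad/s.
Angle swept by the target during transfer: ω₂·t = 1.55986 rad = 89.37°.
Arrival is 180° from departure on the ellipse, so φ = 180° − 89.37° = 90.6°.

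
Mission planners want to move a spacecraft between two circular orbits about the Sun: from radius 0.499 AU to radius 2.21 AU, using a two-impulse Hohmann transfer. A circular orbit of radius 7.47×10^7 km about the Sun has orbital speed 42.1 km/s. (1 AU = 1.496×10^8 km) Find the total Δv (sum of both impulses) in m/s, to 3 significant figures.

Δv = 19500 m/s

From the circular-orbit relation v² = μ/r at r = 7.47×10^7 km: μ = v²r = (42.1)² × 7.47×10^7 = 1.32399×10^11 km³/s².
In km: r₁ = 0.499 × 1.496×10^8 = 7.46504×10^7 km; r₂ = 2.21 × 1.496×10^8 = 3.30616×10^8 km.
Semi-major axis of the transfer orbit: a_t = (7.46504×10^7 + 3.30616×10^8)/2 = 2.026332×10^8 km.
Circular speed at r₁: v₁ = √(μ/r₁) = √(1.32399×10^11/7.46504×10^7) = 42.11 km/s.
On the transfer ellipse at r₁, vis-viva equation gives v_p = √[μ(2/r₁ − 1/a_t)] = 53.79 km/s.
First burn Δv₁ = |v_p − v₁| = 11.680 km/s.
At r₂, v₂ = √(μ/r₂) = 20.0115 km/s.
Transfer-orbit speed at r₂: v_a = √[μ(2/r₂ − 1/a_t)] = 12.1462 km/s.
Second burn Δv₂ = |v₂ − v_a| = 7.8653 km/s.
Δv = Δv₁ + Δv₂ = 11.680 + 7.8653 = 19.55 km/s.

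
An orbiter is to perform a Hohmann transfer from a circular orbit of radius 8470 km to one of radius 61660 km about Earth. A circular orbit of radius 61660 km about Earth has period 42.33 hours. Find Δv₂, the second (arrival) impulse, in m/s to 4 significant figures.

Δv₂ = 1293 m/s

From Kepler's third law T² = 4π²r³/μ at r = 61660 km, T = 42.33 hours = 42.33 × 3600 s = 1.52388×10^5 s: μ = 4π²r³/T² = 3.98537×10^5 km³/s².
Semi-major axis of the transfer orbit: a_t = (8470 + 61660)/2 = 35065 km.
On the circular orbit at r = 61660 km, v_c = √(μ/r) = 2.5423 km/s.
Vis-viva on the transfer ellipse at r = 61660 km gives v_t = √[μ(2/r − 1/a_t)] = 1.2495 km/s.
Δv₂ = |v_t − v_c| = |1.2495 − 2.5423| = 1.293 km/s.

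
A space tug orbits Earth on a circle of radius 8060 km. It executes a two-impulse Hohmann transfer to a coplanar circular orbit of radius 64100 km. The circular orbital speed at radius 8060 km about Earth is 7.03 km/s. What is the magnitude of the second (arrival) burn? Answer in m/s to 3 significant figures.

From the circular-orbit relation v² = μ/r at r = 8060 km: μ = v²r = (7.03)² × 8060 = 3.98332×10^5 km³/s².
Transfer-ellipse semi-major axis a_t = (r₁ + r₂)/2 = (8060 + 64100)/2 = 36080 km.
On the circular orbit at r = 64100 km, v_c = √(μ/r) = 2.493 km/s.
Vis-viva on the transfer ellipse at r = 64100 km gives v_t = √[μ(2/r − 1/a_t)] = 1.178 km/s.
Δv₂ = |v_t − v_c| = |1.178 − 2.493| = 1.315 km/s.

Δv₂ = 1310 m/s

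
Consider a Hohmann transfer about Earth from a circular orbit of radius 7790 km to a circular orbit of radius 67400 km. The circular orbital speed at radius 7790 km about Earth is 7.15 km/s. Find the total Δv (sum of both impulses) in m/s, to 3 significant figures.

Δv = 3750 m/s

From the circular-orbit relation v² = μ/r at r = 7790 km: μ = v²r = (7.15)² × 7790 = 3.98244×10^5 km³/s².
Semi-major axis of the transfer orbit: a_t = (7790 + 67400)/2 = 37595 km.
Circular speed at r₁: v₁ = √(μ/r₁) = √(3.98244×10^5/7790) = 7.150 km/s.
On the transfer ellipse at r₁, vis-viva equation gives v_p = √[μ(2/r₁ − 1/a_t)] = 9.574 km/s.
First burn Δv₁ = |v_p − v₁| = 2.424 km/s.
At r₂, v₂ = √(μ/r₂) = 2.4308 km/s.
Transfer-orbit speed at r₂: v_a = √[μ(2/r₂ − 1/a_t)] = 1.1065 km/s.
Second burn Δv₂ = |v₂ − v_a| = 1.324 km/s.
Total Δv = Δv₁ + Δv₂ = 3.748 km/s.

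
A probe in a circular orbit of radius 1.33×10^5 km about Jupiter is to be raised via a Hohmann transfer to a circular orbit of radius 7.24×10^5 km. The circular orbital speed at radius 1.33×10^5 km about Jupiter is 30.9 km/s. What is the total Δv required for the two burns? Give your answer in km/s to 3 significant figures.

From the circular-orbit relation v² = μ/r at r = 1.33×10^5 km: μ = v²r = (30.9)² × 1.33×10^5 = 1.26990×10^8 km³/s².
Transfer-ellipse semi-major axis a_t = (r₁ + r₂)/2 = (1.330×10^5 + 7.240×10^5)/2 = 4.285×10^5 km.
At r₁ the circular-orbit speed is v₁ = √(μ/r₁) = 30.900 km/s.
Transfer-orbit speed at r₁ (vis-viva): v_p = √[μ(2/r₁ − 1/a_t)] = 40.165 km/s.
First burn Δv₁ = |v_p − v₁| = 9.265 km/s.
At r₂, v₂ = √(μ/r₂) = 13.2439 km/s.
Transfer-orbit speed at r₂: v_a = √[μ(2/r₂ − 1/a_t)] = 7.37845 km/s.
Second burn Δv₂ = |v₂ − v_a| = 5.865 km/s.
Δv = Δv₁ + Δv₂ = 9.265 + 5.865 = 15.13 km/s.

Δv = 15.1 km/s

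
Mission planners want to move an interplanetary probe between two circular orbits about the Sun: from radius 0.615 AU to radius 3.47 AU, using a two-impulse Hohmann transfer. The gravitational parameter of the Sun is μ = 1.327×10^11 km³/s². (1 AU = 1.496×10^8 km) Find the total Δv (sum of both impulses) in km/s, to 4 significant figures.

In km: r₁ = 0.615 × 1.496×10^8 = 9.2004×10^7 km; r₂ = 3.47 × 1.496×10^8 = 5.19112×10^8 km.
The Hohmann ellipse has a_t = (r₁ + r₂)/2 = 3.05558×10^8 km.
At r₁ the circular-orbit speed is v₁ = √(μ/r₁) = 37.978 km/s.
On the transfer ellipse at r₁, v² = μ(2/r − 1/a) gives v_p = √[μ(2/r₁ − 1/a_t)] = 49.501 km/s.
First burn Δv₁ = |v_p − v₁| = 11.523 km/s.
Circular speed at r₂: v₂ = √(μ/r₂) = 15.9884 km/s.
Transfer-orbit speed at r₂: v_a = √[μ(2/r₂ − 1/a_t)] = 8.77327 km/s.
Second burn Δv₂ = |v₂ − v_a| = 7.2151 km/s.
Total Δv = Δv₁ + Δv₂ = 18.74 km/s.

Δv = 18.74 km/s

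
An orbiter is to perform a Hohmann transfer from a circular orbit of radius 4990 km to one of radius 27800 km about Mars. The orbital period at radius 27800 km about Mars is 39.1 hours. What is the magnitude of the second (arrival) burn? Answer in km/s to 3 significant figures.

Δv₂ = 0.556 km/s

From Kepler's third law T² = 4π²r³/μ at r = 27800 km, T = 39.1 hours = 39.1 × 3600 s = 1.4076×10^5 s: μ = 4π²r³/T² = 42809.1 km³/s².
Transfer-ellipse semi-major axis a_t = (r₁ + r₂)/2 = (4990 + 27800)/2 = 16395 km.
On the circular orbit at r = 27800 km, v_c = √(μ/r) = 1.2409 km/s.
Vis-viva on the transfer ellipse at r = 27800 km gives v_t = √[μ(2/r − 1/a_t)] = 0.68460 km/s.
Δv₂ = |v_t − v_c| = |0.68460 − 1.2409| = 0.5563 km/s.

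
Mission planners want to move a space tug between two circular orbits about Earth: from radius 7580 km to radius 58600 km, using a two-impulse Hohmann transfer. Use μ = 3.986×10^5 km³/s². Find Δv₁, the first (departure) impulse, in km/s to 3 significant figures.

Transfer-ellipse semi-major axis a_t = (r₁ + r₂)/2 = (7580 + 58600)/2 = 33090 km.
Circular speed at r = 7580 km: v_c = √(μ/r) = 7.2516 km/s.
Transfer-orbit speed at the same r (vis-viva, a = a_t): v_t = √[μ(2/r − 1/a_t)] = 9.6502 km/s.
Δv₁ = |v_t − v_c| = |9.6502 − 7.2516| = 2.399 km/s.

Δv₁ = 2.40 km/s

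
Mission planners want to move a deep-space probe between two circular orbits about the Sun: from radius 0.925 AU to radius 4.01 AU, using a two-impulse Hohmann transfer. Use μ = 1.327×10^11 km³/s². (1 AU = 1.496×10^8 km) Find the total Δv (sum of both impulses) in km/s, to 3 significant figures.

Δv = 14.3 km/s

In km: r₁ = 0.925 × 1.496×10^8 = 1.3838×10^8 km; r₂ = 4.01 × 1.496×10^8 = 5.99896×10^8 km.
Semi-major axis of the transfer orbit: a_t = (1.3838×10^8 + 5.99896×10^8)/2 = 3.69138×10^8 km.
At r₁ the circular-orbit speed is v₁ = √(μ/r₁) = 30.97 km/s.
On the transfer ellipse at r₁, vis-viva equation gives v_p = √[μ(2/r₁ − 1/a_t)] = 39.48 km/s.
First burn Δv₁ = |v_p − v₁| = 8.510 km/s.
Circular speed at r₂: v₂ = √(μ/r₂) = 14.873 km/s.
Transfer-orbit speed at r₂: v_a = √[μ(2/r₂ − 1/a_t)] = 9.1063 km/s.
Second burn Δv₂ = |v₂ − v_a| = 5.767 km/s.
Δv = Δv₁ + Δv₂ = 8.510 + 5.767 = 14.28 km/s.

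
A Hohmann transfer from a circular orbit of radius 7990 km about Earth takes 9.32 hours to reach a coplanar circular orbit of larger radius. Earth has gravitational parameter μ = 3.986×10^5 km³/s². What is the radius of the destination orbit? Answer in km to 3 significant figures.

Transfer time t = 9.32 hours = 33552 s, and t = π√(a_t³/μ).
So a_t = (μ t²/π²)^(1/3) = (3.986×10^5 × (33552)² / π²)^(1/3) = 35691 km.
Since a_t = (r₁ + r₂)/2, r₂ = 2a_t − r₁ = 2×35691 − 7990 = 63392 km.

r₂ = 63400 km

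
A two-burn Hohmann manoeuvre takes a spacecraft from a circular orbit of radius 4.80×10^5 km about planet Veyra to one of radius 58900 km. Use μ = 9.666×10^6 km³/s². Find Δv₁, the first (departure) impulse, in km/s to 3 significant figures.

The Hohmann ellipse has a_t = (r₁ + r₂)/2 = 2.6945×10^5 km.
On the circular orbit at r = 4.800×10^5 km, v_c = √(μ/r) = 4.487 km/s.
Vis-viva on the transfer ellipse at r = 4.800×10^5 km gives v_t = √[μ(2/r − 1/a_t)] = 2.098 km/s.
Δv₁ = |v_t − v_c| = |2.098 − 4.487| = 2.389 km/s.

Δv₁ = 2.39 km/s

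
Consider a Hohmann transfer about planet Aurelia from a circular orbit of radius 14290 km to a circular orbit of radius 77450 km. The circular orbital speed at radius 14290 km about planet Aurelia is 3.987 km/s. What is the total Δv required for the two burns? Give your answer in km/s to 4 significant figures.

Δv = 1.950 km/s

From the circular-orbit relation v² = μ/r at r = 14290 km: μ = v²r = (3.987)² × 14290 = 2.27156×10^5 km³/s².
The Hohmann ellipse has a_t = (r₁ + r₂)/2 = 45870 km.
At r₁ the circular-orbit speed is v₁ = √(μ/r₁) = 3.9870 km/s.
On the transfer ellipse at r₁, vis-viva gives v_p = √[μ(2/r₁ − 1/a_t)] = 5.1807 km/s.
First burn Δv₁ = |v_p − v₁| = 1.1937 km/s.
Circular speed at r₂: v₂ = √(μ/r₂) = 1.71258 km/s.
Transfer-orbit speed at r₂: v_a = √[μ(2/r₂ − 1/a_t)] = 0.955880 km/s.
Second burn Δv₂ = |v₂ − v_a| = 0.75670 km/s.
Total Δv = Δv₁ + Δv₂ = 1.950 km/s.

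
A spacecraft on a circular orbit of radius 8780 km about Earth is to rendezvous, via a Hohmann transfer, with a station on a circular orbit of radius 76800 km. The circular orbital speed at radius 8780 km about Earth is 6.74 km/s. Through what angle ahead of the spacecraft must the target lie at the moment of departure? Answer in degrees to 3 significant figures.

φ = 105°

From the circular-orbit relation v² = μ/r at r = 8780 km: μ = v²r = (6.74)² × 8780 = 3.98854×10^5 km³/s².
The Hohmann ellipse has a_t = (r₁ + r₂)/2 = 42790 km.
The half-period of the transfer ellipse is t = π√(a_t³/μ) = 44031 s.
The target's mean motion on its circular orbit is ω₂ = √(μ/r₂³) = 2.9673×10^-5 rad/s.
Angle swept by the target during transfer: ω₂·t = 1.3065 rad = 74.86°.
The spacecraft traverses 180° on the transfer ellipse, so the target must lead by 180° − 74.86° = 105°.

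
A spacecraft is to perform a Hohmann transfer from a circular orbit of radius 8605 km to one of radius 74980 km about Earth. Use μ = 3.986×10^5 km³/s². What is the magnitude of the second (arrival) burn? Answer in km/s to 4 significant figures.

The Hohmann ellipse has a_t = (r₁ + r₂)/2 = 41792.5 km.
Circular speed at r = 74980 km: v_c = √(μ/r) = 2.30566 km/s.
Transfer-orbit speed at the same r (vis-viva, a = a_t): v_t = √[μ(2/r − 1/a_t)] = 1.04622 km/s.
Δv₂ = |v_t − v_c| = |1.04622 − 2.30566| = 1.259 km/s.

Δv₂ = 1.259 km/s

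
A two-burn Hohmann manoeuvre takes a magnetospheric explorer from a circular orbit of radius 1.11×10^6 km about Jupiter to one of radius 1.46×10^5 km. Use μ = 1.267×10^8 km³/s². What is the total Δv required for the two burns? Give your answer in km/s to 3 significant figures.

Δv = 15.2 km/s

Transfer-ellipse semi-major axis a_t = (r₁ + r₂)/2 = (1.110×10^6 + 1.460×10^5)/2 = 6.280×10^5 km.
Circular speed at r₁: v₁ = √(μ/r₁) = √(1.267×10^8/1.110×10^6) = 10.6838 km/s.
On the transfer ellipse at r₁, vis-viva equation gives v_a = √[μ(2/r₁ − 1/a_t)] = 5.15138 km/s.
First burn Δv₁ = |v_a − v₁| = 5.532 km/s.
Circular speed at r₂: v₂ = √(μ/r₂) = 29.459 km/s.
Transfer-orbit speed at r₂: v_p = √[μ(2/r₂ − 1/a_t)] = 39.165 km/s.
Second burn Δv₂ = |v₂ − v_p| = 9.706 km/s.
Total Δv = Δv₁ + Δv₂ = 15.24 km/s.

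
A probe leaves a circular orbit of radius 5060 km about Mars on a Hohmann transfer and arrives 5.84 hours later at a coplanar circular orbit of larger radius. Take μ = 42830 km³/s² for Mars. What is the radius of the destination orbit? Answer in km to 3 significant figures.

r₂ = 19800 km

Transfer time t = 5.84 hours = 21024 s, and t = π√(a_t³/μ).
So a_t = (μ t²/π²)^(1/3) = (42830 × (21024)² / π²)^(1/3) = 12425 km.
Since a_t = (r₁ + r₂)/2, r₂ = 2a_t − r₁ = 2×12425 − 5060 = 19790 km.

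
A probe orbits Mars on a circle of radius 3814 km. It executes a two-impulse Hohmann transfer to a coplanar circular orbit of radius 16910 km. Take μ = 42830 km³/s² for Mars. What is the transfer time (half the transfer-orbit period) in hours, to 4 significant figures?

Transfer-ellipse semi-major axis a_t = (r₁ + r₂)/2 = (3814 + 16910)/2 = 10362 km.
Half the transfer-orbit period gives t = π√(a_t³/μ) = 16012 s.
Converting: 16012 s ÷ 3600 s/hour = 4.448 hours.

t = 4.448 hours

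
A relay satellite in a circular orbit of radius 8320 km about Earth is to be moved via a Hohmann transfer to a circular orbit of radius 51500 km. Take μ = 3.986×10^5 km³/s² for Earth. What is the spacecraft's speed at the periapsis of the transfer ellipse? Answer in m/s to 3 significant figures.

v = 9080 m/s

The Hohmann ellipse has a_t = (r₁ + r₂)/2 = 29910 km.
The periapsis of the transfer ellipse is at r = 8320 km.
From the vis-viva equation, v = √[μ(2/r − 1/a_t)] = 9.082 km/s.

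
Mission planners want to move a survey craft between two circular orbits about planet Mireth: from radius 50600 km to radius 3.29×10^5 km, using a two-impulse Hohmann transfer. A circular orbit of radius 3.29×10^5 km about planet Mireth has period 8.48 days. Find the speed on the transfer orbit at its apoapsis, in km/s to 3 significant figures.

From Kepler's third law T² = 4π²r³/μ at r = 3.29×10^5 km, T = 8.48 days = 8.48 × 86400 s = 7.32672×10^5 s: μ = 4π²r³/T² = 2.61896×10^6 km³/s².
Transfer-ellipse semi-major axis a_t = (r₁ + r₂)/2 = (50600 + 3.290×10^5)/2 = 1.898×10^5 km.
The apoapsis of the transfer ellipse is at r = 3.290×10^5 km.
From the vis-viva equation, v = √[μ(2/r − 1/a_t)] = 1.457 km/s.

v = 1.46 km/s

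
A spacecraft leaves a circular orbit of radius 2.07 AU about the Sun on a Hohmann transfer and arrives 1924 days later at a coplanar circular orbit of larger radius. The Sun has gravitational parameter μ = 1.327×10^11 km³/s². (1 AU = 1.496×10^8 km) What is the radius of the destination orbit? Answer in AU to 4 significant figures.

In km: r₁ = 2.07 × 1.496×10^8 = 3.09672×10^8 km.
Transfer time t = 1924 days = 1.662336×10^8 s, and t = π√(a_t³/μ).
So a_t = (μ t²/π²)^(1/3) = (1.327×10^11 × (1.662336×10^8)² / π²)^(1/3) = 7.1890×10^8 km.
Since a_t = (r₁ + r₂)/2, r₂ = 2a_t − r₁ = 2×7.1890×10^8 − 3.09672×10^8 = 1.128128×10^9 km.
In AU: r₂ = 1.128128×10^9 / 1.496×10^8 = 7.541 AU.

r₂ = 7.541 AU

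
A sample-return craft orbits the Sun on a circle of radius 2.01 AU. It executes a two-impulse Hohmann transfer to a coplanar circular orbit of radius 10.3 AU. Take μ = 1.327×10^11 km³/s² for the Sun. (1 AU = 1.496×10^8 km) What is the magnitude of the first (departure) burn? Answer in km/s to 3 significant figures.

Δv₁ = 6.17 km/s

In km: r₁ = 2.01 × 1.496×10^8 = 3.00696×10^8 km; r₂ = 10.3 × 1.496×10^8 = 1.54088×10^9 km.
The Hohmann ellipse has a_t = (r₁ + r₂)/2 = 9.20788×10^8 km.
On the circular orbit at r = 3.00696×10^8 km, v_c = √(μ/r) = 21.007 km/s.
Transfer-orbit speed at the same r (vis-viva, a = a_t): v_t = √[μ(2/r − 1/a_t)] = 27.175 km/s.
Δv₁ = |v_t − v_c| = |27.175 − 21.007| = 6.168 km/s.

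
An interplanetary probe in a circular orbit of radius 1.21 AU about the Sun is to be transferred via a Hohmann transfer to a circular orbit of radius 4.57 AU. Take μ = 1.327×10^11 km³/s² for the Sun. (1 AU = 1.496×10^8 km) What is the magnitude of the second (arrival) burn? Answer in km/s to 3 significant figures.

In km: r₁ = 1.21 × 1.496×10^8 = 1.81016×10^8 km; r₂ = 4.57 × 1.496×10^8 = 6.83672×10^8 km.
The Hohmann ellipse has a_t = (r₁ + r₂)/2 = 4.32344×10^8 km.
On the circular orbit at r = 6.83672×10^8 km, v_c = √(μ/r) = 13.932 km/s.
Transfer-orbit speed at the same r (vis-viva, a = a_t): v_t = √[μ(2/r − 1/a_t)] = 9.0148 km/s.
Δv₂ = |v_t − v_c| = |9.0148 − 13.932| = 4.917 km/s.

Δv₂ = 4.92 km/s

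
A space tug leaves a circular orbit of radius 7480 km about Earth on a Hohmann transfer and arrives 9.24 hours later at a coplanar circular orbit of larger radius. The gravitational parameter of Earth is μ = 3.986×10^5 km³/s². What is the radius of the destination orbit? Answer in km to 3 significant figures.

r₂ = 63500 km

Transfer time t = 9.24 hours = 33264 s, and t = π√(a_t³/μ).
So a_t = (μ t²/π²)^(1/3) = (3.986×10^5 × (33264)² / π²)^(1/3) = 35486 km.
Since a_t = (r₁ + r₂)/2, r₂ = 2a_t − r₁ = 2×35486 − 7480 = 63492 km.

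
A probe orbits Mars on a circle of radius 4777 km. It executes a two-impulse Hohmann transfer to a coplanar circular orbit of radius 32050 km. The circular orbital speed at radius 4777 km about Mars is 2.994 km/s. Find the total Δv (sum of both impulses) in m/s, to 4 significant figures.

Δv = 1523 m/s

From the circular-orbit relation v² = μ/r at r = 4777 km: μ = v²r = (2.994)² × 4777 = 42821.2 km³/s².
The Hohmann ellipse has a_t = (r₁ + r₂)/2 = 18413.5 km.
At r₁ the circular-orbit speed is v₁ = √(μ/r₁) = 2.994 km/s.
On the transfer ellipse at r₁, v² = μ(2/r − 1/a) gives v_p = √[μ(2/r₁ − 1/a_t)] = 3.950 km/s.
First burn Δv₁ = |v_p − v₁| = 0.9560 km/s.
Circular speed at r₂: v₂ = √(μ/r₂) = 1.15589 km/s.
Transfer-orbit speed at r₂: v_a = √[μ(2/r₂ − 1/a_t)] = 0.588742 km/s.
Second burn Δv₂ = |v₂ − v_a| = 0.5671 km/s.
Δv = Δv₁ + Δv₂ = 0.9560 + 0.5671 = 1.523 km/s.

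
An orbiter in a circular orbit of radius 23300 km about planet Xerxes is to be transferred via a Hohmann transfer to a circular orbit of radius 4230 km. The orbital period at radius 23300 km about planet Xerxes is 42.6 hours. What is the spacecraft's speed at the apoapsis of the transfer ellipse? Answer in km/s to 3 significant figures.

From Kepler's third law T² = 4π²r³/μ at r = 23300 km, T = 42.6 hours = 42.6 × 3600 s = 1.5336×10^5 s: μ = 4π²r³/T² = 21232.6 km³/s².
Semi-major axis of the transfer orbit: a_t = (23300 + 4230)/2 = 13765 km.
The apoapsis of the transfer ellipse is at r = 23300 km.
Vis-viva: v = √[μ(2/r − 1/a_t)] = √[21232.6 × (2/23300 − 1/13765)] = 0.5292 km/s.

v = 0.529 km/s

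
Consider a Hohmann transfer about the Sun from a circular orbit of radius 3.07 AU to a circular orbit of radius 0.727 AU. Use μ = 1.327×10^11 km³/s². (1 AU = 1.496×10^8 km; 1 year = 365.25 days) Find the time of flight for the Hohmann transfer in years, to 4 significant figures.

In km: r₁ = 3.07 × 1.496×10^8 = 4.59272×10^8 km; r₂ = 0.727 × 1.496×10^8 = 1.087592×10^8 km.
Semi-major axis of the transfer orbit: a_t = (4.59272×10^8 + 1.087592×10^8)/2 = 2.840156×10^8 km.
Half the transfer-orbit period gives t = π√(a_t³/μ) = 4.128×10^7 s.
Converting: 4.128×10^7 s ÷ 3.15576×10^7 s/year (365.25 × 86400) = 1.308 years.

t = 1.308 years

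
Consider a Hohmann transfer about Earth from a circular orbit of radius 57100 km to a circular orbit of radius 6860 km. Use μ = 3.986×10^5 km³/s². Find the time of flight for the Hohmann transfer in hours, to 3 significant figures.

The Hohmann ellipse has a_t = (r₁ + r₂)/2 = 31980 km.
Half the transfer-orbit period gives t = π√(a_t³/μ) = 28457.6 s.
Converting: 28457.6 s ÷ 3600 s/hour = 7.90 hours.

t = 7.90 hours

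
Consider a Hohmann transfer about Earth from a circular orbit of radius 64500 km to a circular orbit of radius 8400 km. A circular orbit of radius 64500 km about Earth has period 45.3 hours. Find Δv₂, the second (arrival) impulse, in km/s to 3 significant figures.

From Kepler's third law T² = 4π²r³/μ at r = 64500 km, T = 45.3 hours = 45.3 × 3600 s = 1.6308×10^5 s: μ = 4π²r³/T² = 3.98325×10^5 km³/s².
Semi-major axis of the transfer orbit: a_t = (64500 + 8400)/2 = 36450 km.
On the circular orbit at r = 8400 km, v_c = √(μ/r) = 6.886 km/s.
Vis-viva on the transfer ellipse at r = 8400 km gives v_t = √[μ(2/r − 1/a_t)] = 9.160 km/s.
Δv₂ = |v_t − v_c| = |9.160 − 6.886| = 2.274 km/s.

Δv₂ = 2.27 km/s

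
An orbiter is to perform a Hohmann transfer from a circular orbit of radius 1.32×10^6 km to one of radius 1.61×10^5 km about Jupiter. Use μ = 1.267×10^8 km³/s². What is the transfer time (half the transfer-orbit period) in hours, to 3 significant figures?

t = 49.4 hours

Transfer-ellipse semi-major axis a_t = (r₁ + r₂)/2 = (1.320×10^6 + 1.610×10^5)/2 = 7.405×10^5 km.
Half the transfer-orbit period gives t = π√(a_t³/μ) = 1.778×10^5 s.
Converting: 1.778×10^5 s ÷ 3600 s/hour = 49.4 hours.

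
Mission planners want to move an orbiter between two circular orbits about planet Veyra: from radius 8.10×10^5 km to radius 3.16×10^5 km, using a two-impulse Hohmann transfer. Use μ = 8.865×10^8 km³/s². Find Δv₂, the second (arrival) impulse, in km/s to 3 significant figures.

Δv₂ = 10.6 km/s

The Hohmann ellipse has a_t = (r₁ + r₂)/2 = 5.630×10^5 km.
Circular speed at r = 3.160×10^5 km: v_c = √(μ/r) = 52.97 km/s.
Transfer-orbit speed at the same r (vis-viva, a = a_t): v_t = √[μ(2/r − 1/a_t)] = 63.53 km/s.
Δv₂ = |v_t − v_c| = |63.53 − 52.97| = 10.56 km/s.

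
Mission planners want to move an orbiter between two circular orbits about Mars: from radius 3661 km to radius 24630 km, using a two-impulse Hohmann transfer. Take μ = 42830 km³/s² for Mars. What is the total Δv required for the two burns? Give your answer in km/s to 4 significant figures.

Transfer-ellipse semi-major axis a_t = (r₁ + r₂)/2 = (3661 + 24630)/2 = 14145.5 km.
At r₁ the circular-orbit speed is v₁ = √(μ/r₁) = 3.420 km/s.
On the transfer ellipse at r₁, vis-viva gives v_p = √[μ(2/r₁ − 1/a_t)] = 4.513 km/s.
First burn Δv₁ = |v_p − v₁| = 1.093 km/s.
At r₂, v₂ = √(μ/r₂) = 1.3187 km/s.
Transfer-orbit speed at r₂: v_a = √[μ(2/r₂ − 1/a_t)] = 0.67086 km/s.
Second burn Δv₂ = |v₂ − v_a| = 0.6478 km/s.
Δv = Δv₁ + Δv₂ = 1.093 + 0.6478 = 1.741 km/s.

Δv = 1.741 km/s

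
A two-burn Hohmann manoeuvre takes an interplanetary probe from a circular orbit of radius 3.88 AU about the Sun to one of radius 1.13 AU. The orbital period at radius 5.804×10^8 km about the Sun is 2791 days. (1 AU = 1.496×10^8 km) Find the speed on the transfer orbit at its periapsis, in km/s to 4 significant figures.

v = 34.87 km/s

From Kepler's third law T² = 4π²r³/μ at r = 5.804×10^8 km, T = 2791 days = 2791 × 86400 s = 2.411424×10^8 s: μ = 4π²r³/T² = 1.32738×10^11 km³/s².
In km: r₁ = 3.88 × 1.496×10^8 = 5.80448×10^8 km; r₂ = 1.13 × 1.496×10^8 = 1.69048×10^8 km.
The Hohmann ellipse has a_t = (r₁ + r₂)/2 = 3.74748×10^8 km.
The periapsis of the transfer ellipse is at r = 1.69048×10^8 km.
Vis-viva: v = √[μ(2/r − 1/a_t)] = √[1.32738×10^11 × (2/1.69048×10^8 − 1/3.74748×10^8)] = 34.87 km/s.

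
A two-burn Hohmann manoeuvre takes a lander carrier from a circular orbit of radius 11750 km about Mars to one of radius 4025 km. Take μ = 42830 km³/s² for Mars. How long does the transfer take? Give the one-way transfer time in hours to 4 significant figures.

t = 2.954 hours

The Hohmann ellipse has a_t = (r₁ + r₂)/2 = 7887.5 km.
Transfer time t = π√(a_t³/μ) = π√((7887.5)³ / 42830) = 10634 s.
Converting: 10634 s ÷ 3600 s/hour = 2.954 hours.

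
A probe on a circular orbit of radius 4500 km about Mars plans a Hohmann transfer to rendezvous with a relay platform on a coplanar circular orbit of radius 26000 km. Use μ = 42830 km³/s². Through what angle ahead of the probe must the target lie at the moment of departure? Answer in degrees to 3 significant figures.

φ = 99.1°

Semi-major axis of the transfer orbit: a_t = (4500 + 26000)/2 = 15250 km.
Transfer time t = π√(a_t³/μ) = 28590 s.
Target angular speed ω₂ = √(μ/r₂³) = 4.936×10^-5 rad/s.
Angle swept by the target during transfer: ω₂·t = 1.4112 rad = 80.86°.
The probe traverses 180° on the transfer ellipse, so the target must lead by 180° − 80.86° = 99.1°.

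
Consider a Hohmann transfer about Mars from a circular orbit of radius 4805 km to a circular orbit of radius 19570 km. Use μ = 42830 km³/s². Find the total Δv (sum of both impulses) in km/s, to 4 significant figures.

Δv = 1.348 km/s

Transfer-ellipse semi-major axis a_t = (r₁ + r₂)/2 = (4805 + 19570)/2 = 12187.5 km.
Circular speed at r₁: v₁ = √(μ/r₁) = √(42830/4805) = 2.9856 km/s.
Transfer-orbit speed at r₁ (vis-viva): v_p = √[μ(2/r₁ − 1/a_t)] = 3.7833 km/s.
First burn Δv₁ = |v_p − v₁| = 0.7977 km/s.
Circular speed at r₂: v₂ = √(μ/r₂) = 1.4794 km/s.
Transfer-orbit speed at r₂: v_a = √[μ(2/r₂ − 1/a_t)] = 0.92890 km/s.
Second burn Δv₂ = |v₂ − v_a| = 0.5505 km/s.
Total Δv = Δv₁ + Δv₂ = 1.348 km/s.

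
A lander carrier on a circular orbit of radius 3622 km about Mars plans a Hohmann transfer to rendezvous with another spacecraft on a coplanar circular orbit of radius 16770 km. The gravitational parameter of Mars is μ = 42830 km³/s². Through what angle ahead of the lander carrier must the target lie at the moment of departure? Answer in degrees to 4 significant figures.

φ = 94.67°

Transfer-ellipse semi-major axis a_t = (r₁ + r₂)/2 = (3622 + 16770)/2 = 10196 km.
Transfer time t = π√(a_t³/μ) = 15628.6 s.
The target's mean motion on its circular orbit is ω₂ = √(μ/r₂³) = 9.52959×10^-5 rad/s.
Angle swept by the target during transfer: ω₂·t = 1.4893 rad = 85.33°.
Arrival is 180° from departure on the ellipse, so φ = 180° − 85.33° = 94.67°.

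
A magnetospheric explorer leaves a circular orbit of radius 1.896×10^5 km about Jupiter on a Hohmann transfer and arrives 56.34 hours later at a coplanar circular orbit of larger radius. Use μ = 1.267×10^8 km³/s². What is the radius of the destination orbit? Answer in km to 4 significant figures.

Transfer time t = 56.34 hours = 2.02824×10^5 s, and t = π√(a_t³/μ).
So a_t = (μ t²/π²)^(1/3) = (1.267×10^8 × (2.02824×10^5)² / π²)^(1/3) = 8.0830×10^5 km.
Since a_t = (r₁ + r₂)/2, r₂ = 2a_t − r₁ = 2×8.0830×10^5 − 1.896×10^5 = 1.427×10^6 km.

r₂ = 1.427×10^6 km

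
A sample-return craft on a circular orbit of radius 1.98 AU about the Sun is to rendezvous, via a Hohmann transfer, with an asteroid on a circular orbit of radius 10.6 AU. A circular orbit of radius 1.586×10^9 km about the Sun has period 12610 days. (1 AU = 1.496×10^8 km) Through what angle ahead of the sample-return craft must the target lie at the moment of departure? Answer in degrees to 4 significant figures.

φ = 97.72°

From Kepler's third law T² = 4π²r³/μ at r = 1.586×10^9 km, T = 12610 days = 12610 × 86400 s = 1.089504×10^9 s: μ = 4π²r³/T² = 1.32682×10^11 km³/s².
In km: r₁ = 1.98 × 1.496×10^8 = 2.96208×10^8 km; r₂ = 10.6 × 1.496×10^8 = 1.58576×10^9 km.
Semi-major axis of the transfer orbit: a_t = (2.96208×10^8 + 1.58576×10^9)/2 = 9.40984×10^8 km.
Transfer time t = π√(a_t³/μ) = 2.490×10^8 s.
The target's mean motion on its circular orbit is ω₂ = √(μ/r₂³) = 5.768×10^-9 rad/s.
Angle swept by the target during transfer: ω₂·t = 1.436 rad = 82.28°.
Arrival is 180° from departure on the ellipse, so φ = 180° − 82.28° = 97.72°.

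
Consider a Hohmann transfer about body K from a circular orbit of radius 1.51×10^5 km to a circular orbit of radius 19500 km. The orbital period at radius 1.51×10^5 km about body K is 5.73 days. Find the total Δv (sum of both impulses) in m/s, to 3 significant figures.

From Kepler's third law T² = 4π²r³/μ at r = 1.51×10^5 km, T = 5.73 days = 5.73 × 86400 s = 4.95072×10^5 s: μ = 4π²r³/T² = 5.54567×10^5 km³/s².
Semi-major axis of the transfer orbit: a_t = (1.510×10^5 + 19500)/2 = 85250 km.
Circular speed at r₁: v₁ = √(μ/r₁) = √(5.54567×10^5/1.510×10^5) = 1.9164101 km/s.
On the transfer ellipse at r₁, v² = μ(2/r − 1/a) gives v_a = √[μ(2/r₁ − 1/a_t)] = 0.91655507 km/s.
First burn Δv₁ = |v_a − v₁| = 0.99986 km/s.
At r₂, v₂ = √(μ/r₂) = 5.33285 km/s.
Transfer-orbit speed at r₂: v_p = √[μ(2/r₂ − 1/a_t)] = 7.09743 km/s.
Second burn Δv₂ = |v₂ − v_p| = 1.7646 km/s.
Total Δv = Δv₁ + Δv₂ = 2.764 km/s.

Δv = 2760 m/s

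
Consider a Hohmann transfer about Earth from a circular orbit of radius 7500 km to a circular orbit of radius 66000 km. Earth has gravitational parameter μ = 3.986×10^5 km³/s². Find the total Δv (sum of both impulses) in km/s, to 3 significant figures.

The Hohmann ellipse has a_t = (r₁ + r₂)/2 = 36750 km.
Circular speed at r₁: v₁ = √(μ/r₁) = √(3.986×10^5/7500) = 7.290 km/s.
On the transfer ellipse at r₁, vis-viva gives v_p = √[μ(2/r₁ − 1/a_t)] = 9.770 km/s.
First burn Δv₁ = |v_p − v₁| = 2.480 km/s.
Circular speed at r₂: v₂ = √(μ/r₂) = 2.4575 km/s.
Transfer-orbit speed at r₂: v_a = √[μ(2/r₂ − 1/a_t)] = 1.1102 km/s.
Second burn Δv₂ = |v₂ − v_a| = 1.347 km/s.
Total Δv = Δv₁ + Δv₂ = 3.827 km/s.

Δv = 3.83 km/s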